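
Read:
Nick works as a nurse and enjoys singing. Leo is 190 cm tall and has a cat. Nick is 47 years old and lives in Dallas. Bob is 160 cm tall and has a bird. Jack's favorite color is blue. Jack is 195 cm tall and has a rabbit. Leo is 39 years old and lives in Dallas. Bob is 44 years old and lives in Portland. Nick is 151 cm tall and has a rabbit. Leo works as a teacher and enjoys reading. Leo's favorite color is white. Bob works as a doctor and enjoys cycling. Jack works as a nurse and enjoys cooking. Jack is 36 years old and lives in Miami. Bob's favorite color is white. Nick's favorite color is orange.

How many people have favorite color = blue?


Count: 1

1


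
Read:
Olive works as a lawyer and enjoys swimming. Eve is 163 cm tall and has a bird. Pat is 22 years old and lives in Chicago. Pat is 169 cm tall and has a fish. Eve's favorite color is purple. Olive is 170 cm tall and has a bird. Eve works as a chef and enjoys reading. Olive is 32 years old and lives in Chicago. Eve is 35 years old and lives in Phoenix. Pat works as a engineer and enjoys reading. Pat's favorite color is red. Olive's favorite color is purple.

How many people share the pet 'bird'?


Count: 2

2


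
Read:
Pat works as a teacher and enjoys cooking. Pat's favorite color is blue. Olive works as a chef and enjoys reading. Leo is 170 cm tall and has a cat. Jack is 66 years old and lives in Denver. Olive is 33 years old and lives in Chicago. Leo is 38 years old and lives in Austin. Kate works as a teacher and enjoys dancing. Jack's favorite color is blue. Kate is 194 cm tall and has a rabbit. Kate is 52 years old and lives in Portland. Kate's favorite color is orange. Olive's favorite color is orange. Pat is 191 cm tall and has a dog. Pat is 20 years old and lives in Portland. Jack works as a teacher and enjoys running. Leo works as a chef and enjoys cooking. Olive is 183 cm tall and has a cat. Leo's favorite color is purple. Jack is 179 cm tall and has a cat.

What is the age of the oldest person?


Oldest: Jack at 66

66


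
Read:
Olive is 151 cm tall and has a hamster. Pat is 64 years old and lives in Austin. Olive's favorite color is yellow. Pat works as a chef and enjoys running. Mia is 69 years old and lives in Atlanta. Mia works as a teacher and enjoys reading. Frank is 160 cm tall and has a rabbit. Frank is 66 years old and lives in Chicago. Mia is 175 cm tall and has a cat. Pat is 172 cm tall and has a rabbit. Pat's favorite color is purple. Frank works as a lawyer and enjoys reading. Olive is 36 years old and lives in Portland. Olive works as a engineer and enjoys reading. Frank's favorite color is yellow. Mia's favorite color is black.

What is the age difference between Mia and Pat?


|69 - 64| = 5

5


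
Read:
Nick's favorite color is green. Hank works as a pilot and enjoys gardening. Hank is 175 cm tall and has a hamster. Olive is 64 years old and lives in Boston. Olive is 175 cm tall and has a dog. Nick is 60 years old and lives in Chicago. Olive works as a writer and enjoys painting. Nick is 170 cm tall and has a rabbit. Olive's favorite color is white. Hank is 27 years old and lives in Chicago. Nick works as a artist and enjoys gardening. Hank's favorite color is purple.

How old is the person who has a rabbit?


Person with rabbit is Nick, age 60

60


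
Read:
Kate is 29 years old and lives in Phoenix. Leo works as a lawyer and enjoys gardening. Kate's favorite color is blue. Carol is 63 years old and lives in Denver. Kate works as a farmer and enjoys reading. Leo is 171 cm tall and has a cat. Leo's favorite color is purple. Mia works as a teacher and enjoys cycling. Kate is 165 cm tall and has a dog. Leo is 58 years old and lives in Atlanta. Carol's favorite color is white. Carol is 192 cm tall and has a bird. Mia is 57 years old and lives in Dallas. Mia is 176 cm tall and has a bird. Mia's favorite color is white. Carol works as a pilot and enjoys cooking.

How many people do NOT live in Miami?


Not in Miami: 4

4


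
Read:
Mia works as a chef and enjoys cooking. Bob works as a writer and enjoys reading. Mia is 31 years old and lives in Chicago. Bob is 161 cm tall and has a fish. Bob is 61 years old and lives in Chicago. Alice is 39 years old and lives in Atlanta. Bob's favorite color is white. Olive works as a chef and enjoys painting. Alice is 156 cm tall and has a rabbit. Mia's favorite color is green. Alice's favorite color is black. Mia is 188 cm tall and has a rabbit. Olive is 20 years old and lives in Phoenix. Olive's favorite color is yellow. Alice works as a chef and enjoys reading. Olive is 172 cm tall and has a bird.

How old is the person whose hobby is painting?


Person with hobby=painting is Olive, age 20

20


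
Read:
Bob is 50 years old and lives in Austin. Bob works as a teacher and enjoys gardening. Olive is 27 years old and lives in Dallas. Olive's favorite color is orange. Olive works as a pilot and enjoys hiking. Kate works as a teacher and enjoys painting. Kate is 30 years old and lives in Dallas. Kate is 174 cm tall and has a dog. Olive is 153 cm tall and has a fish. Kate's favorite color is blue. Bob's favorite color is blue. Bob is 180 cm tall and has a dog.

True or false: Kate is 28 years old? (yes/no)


Kate is actually 30. no

no


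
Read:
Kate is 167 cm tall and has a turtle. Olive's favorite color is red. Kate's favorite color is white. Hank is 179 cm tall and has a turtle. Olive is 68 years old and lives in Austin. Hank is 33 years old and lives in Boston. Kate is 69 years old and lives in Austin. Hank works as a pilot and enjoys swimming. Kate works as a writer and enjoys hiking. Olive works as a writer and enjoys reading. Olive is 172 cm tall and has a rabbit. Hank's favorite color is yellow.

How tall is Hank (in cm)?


Hank is 179 cm tall

179


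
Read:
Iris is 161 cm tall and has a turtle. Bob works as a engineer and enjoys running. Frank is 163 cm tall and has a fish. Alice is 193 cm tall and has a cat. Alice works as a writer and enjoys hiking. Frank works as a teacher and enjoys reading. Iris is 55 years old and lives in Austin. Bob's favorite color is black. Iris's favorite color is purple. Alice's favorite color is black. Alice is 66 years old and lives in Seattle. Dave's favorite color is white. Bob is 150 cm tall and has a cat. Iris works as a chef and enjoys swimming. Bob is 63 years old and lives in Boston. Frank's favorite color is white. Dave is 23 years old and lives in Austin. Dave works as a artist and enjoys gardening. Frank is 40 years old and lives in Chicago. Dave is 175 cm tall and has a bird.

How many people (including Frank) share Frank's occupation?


Frank is a teacher. Count = 1

1


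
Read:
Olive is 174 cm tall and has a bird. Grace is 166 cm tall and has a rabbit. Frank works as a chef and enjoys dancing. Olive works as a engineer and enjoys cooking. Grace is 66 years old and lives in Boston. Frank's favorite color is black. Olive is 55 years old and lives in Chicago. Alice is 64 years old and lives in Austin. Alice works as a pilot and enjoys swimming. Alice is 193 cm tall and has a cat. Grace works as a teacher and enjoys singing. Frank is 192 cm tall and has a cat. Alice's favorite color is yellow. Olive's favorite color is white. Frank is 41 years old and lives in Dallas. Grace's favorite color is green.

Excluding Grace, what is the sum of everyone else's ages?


Sum (excluding Grace): 160

160


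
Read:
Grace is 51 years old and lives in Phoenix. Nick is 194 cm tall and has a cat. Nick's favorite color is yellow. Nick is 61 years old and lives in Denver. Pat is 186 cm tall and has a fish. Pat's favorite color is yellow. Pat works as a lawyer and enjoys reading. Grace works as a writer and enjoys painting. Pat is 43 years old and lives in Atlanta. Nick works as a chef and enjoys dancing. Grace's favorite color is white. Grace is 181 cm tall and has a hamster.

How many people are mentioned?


People: Nick, Grace, Pat. Count = 3

3


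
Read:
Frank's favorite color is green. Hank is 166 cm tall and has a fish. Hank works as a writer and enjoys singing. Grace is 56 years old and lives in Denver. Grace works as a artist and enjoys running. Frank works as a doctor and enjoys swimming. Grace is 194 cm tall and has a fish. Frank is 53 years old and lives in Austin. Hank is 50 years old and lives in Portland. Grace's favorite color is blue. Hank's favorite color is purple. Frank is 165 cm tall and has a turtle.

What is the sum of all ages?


56+53+50 = 159

159


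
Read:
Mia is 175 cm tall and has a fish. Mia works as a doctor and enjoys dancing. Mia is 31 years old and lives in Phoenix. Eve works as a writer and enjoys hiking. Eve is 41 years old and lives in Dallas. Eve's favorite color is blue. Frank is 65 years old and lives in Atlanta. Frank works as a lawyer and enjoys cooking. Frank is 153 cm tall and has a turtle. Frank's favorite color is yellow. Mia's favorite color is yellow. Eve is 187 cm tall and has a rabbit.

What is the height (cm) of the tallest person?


Tallest: Eve at 187 cm

187


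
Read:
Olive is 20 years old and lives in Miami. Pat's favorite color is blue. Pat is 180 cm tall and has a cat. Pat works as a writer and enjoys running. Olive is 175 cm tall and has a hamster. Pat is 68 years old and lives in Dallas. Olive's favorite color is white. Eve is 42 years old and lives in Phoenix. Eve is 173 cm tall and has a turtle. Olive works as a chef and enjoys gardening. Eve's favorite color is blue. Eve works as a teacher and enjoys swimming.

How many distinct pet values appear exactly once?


Unique pet values: 3

3


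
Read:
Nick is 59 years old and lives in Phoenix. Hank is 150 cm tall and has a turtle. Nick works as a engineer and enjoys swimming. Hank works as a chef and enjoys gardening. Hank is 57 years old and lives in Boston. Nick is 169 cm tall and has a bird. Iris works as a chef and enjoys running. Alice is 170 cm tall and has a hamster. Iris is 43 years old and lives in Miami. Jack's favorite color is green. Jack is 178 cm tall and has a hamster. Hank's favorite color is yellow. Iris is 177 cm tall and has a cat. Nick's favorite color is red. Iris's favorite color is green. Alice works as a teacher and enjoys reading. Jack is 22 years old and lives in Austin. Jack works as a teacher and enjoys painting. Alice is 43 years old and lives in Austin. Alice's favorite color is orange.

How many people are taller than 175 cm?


Taller than 175: 2

2


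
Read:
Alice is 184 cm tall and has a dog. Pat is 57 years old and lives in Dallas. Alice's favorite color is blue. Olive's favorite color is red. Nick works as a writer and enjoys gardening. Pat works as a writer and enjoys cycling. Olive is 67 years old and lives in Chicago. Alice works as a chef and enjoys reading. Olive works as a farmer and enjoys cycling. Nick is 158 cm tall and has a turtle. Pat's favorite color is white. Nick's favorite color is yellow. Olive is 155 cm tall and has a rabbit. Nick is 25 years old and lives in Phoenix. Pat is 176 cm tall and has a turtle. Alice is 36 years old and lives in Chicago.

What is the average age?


Sum=185, n=4, avg=46.25

46.25


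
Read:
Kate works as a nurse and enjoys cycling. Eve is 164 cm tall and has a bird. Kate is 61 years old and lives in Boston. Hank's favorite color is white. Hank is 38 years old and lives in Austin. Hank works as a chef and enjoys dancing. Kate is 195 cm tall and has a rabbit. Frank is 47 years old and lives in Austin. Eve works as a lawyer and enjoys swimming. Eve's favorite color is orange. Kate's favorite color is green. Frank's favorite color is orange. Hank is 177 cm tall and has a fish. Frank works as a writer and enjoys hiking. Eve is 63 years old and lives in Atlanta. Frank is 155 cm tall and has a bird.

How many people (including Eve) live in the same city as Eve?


Eve lives in Atlanta. Count = 1

1


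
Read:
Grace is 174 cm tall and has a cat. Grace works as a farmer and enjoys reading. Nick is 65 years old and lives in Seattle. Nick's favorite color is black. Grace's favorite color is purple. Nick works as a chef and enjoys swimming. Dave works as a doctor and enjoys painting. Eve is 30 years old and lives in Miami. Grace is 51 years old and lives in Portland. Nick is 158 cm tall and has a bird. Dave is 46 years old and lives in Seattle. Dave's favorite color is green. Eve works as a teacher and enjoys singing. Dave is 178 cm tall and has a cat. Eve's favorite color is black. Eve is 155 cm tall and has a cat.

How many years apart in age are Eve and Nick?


30 vs 65, diff = 35

35


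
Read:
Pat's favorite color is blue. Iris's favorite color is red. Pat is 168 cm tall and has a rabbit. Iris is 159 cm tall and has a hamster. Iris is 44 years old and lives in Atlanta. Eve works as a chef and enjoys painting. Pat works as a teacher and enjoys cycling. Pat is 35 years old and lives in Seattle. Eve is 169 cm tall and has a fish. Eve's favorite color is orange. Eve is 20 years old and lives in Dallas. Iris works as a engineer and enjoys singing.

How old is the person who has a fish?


Person with fish is Eve, age 20

20


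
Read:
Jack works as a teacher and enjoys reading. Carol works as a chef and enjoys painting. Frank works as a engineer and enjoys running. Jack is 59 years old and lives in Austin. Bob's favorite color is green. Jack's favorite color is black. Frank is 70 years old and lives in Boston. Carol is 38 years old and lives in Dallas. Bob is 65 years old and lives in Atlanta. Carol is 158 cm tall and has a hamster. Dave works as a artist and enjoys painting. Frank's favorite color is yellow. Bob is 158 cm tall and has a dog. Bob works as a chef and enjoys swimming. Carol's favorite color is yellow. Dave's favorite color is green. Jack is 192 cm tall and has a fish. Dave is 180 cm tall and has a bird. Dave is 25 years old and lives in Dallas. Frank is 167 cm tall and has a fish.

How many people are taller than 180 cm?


Taller than 180: 1

1


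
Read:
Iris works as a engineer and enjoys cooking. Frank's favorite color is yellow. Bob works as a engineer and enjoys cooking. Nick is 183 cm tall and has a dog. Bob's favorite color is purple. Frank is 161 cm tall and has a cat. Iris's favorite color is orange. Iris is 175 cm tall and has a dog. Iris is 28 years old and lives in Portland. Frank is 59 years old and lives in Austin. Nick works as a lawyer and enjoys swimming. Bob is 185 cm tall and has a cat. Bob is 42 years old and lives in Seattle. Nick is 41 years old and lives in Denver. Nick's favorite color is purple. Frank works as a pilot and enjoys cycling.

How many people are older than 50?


Filter: 1

1


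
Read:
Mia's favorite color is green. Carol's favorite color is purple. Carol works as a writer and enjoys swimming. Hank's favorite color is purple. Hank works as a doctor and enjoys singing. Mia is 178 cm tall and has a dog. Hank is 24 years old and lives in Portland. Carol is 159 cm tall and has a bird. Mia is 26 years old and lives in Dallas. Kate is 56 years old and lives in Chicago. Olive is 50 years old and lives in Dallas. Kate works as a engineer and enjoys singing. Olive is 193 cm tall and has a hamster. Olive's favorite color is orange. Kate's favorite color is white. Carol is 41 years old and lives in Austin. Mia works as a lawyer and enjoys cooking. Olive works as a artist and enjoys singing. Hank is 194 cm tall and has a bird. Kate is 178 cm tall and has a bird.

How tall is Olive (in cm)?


Olive is 193 cm tall

193


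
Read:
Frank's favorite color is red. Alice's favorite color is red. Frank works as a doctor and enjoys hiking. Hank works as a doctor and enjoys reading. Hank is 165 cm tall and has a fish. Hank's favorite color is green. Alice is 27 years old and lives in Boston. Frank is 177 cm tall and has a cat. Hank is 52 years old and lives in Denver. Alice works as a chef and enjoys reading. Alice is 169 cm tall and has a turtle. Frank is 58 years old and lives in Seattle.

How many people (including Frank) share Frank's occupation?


Frank is a doctor. Count = 2

2


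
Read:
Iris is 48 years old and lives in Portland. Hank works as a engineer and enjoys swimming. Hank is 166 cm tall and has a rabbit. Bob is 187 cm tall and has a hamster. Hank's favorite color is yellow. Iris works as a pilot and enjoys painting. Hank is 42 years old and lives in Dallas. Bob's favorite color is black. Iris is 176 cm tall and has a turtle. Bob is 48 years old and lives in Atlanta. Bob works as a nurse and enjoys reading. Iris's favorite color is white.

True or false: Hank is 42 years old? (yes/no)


Hank is actually 42. yes

yes


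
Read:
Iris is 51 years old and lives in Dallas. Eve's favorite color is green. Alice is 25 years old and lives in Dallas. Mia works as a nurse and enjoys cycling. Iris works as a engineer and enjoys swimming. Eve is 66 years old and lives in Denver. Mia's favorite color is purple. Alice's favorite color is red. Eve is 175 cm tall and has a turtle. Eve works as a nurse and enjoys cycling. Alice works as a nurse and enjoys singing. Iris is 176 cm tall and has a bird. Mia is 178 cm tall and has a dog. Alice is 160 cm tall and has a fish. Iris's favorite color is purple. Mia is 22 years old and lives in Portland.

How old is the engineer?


The engineer is Iris, age 51

51


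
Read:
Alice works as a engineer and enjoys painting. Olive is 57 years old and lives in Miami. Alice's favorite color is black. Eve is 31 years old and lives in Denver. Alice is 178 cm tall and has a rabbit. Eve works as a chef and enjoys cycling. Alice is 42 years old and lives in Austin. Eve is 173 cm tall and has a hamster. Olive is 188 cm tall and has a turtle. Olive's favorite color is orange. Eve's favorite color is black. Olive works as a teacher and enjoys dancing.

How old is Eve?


Eve is 31 years old

31


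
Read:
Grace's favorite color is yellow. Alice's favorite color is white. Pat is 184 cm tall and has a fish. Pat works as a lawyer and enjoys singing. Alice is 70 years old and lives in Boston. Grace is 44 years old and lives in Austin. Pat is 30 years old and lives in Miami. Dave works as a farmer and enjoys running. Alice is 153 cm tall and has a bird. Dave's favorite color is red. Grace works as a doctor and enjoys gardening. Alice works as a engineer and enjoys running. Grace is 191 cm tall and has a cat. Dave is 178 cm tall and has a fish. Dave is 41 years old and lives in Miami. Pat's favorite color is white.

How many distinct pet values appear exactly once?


Unique pet values: 2

2


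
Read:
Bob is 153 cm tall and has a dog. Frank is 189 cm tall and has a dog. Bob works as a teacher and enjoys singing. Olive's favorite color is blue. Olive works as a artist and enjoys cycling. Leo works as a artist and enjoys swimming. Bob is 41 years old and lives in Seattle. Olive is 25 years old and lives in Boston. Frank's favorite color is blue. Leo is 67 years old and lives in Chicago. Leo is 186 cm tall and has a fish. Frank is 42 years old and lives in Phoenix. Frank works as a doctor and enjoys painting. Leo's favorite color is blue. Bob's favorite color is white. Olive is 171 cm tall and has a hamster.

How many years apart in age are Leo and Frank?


67 vs 42, diff = 25

25


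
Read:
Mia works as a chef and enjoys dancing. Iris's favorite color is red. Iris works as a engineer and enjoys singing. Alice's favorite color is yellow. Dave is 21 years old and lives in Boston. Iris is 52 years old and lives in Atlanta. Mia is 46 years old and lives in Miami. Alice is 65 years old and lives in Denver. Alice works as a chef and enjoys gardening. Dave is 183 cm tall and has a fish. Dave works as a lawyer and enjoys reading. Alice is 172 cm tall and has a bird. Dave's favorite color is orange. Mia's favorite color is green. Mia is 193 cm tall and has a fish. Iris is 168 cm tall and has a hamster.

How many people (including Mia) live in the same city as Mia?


Mia lives in Miami. Count = 1

1


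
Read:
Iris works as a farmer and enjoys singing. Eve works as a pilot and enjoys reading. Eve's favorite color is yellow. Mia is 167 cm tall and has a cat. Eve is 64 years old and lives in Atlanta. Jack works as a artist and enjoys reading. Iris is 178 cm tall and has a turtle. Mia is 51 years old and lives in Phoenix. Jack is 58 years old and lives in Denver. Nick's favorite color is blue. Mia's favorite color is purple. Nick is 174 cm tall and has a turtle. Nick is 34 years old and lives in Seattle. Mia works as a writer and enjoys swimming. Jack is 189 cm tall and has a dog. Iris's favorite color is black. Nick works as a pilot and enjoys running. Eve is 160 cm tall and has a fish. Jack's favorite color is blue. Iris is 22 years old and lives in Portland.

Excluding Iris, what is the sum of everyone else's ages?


Sum (excluding Iris): 207

207


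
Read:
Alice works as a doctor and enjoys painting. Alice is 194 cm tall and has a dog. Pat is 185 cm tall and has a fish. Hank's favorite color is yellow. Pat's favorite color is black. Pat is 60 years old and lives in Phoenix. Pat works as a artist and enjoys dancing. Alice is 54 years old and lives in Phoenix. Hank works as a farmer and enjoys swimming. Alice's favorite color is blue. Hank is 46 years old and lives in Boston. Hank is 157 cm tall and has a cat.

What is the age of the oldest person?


Oldest: Pat at 60

60


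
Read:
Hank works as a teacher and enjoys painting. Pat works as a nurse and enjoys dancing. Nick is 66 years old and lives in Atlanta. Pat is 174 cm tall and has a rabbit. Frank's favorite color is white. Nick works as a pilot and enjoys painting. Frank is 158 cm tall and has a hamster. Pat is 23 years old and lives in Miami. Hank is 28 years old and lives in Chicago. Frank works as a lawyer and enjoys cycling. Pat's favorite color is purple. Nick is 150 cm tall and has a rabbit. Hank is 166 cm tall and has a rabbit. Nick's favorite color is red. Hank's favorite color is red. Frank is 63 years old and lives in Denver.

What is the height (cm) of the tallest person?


Tallest: Pat at 174 cm

174


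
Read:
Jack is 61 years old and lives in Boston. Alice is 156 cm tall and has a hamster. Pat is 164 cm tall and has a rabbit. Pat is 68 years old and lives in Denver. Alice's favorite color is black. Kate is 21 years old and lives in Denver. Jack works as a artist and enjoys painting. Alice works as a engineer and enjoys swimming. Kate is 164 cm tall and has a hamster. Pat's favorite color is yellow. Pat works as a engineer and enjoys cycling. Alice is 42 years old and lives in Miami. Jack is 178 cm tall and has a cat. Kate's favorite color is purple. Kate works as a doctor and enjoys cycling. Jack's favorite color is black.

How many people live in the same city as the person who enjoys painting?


Person with hobby painting is Jack, city Boston. Count = 1

1


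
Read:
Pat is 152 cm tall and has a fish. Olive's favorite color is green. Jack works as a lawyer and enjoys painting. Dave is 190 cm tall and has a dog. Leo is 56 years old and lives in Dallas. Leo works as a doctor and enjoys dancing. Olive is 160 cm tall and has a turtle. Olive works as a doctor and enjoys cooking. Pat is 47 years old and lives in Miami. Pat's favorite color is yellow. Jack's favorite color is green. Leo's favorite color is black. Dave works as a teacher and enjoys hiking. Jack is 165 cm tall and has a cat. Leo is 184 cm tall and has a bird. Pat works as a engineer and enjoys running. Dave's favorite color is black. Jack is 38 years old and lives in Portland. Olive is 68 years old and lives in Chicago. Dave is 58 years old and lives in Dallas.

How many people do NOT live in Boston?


Not in Boston: 5

5


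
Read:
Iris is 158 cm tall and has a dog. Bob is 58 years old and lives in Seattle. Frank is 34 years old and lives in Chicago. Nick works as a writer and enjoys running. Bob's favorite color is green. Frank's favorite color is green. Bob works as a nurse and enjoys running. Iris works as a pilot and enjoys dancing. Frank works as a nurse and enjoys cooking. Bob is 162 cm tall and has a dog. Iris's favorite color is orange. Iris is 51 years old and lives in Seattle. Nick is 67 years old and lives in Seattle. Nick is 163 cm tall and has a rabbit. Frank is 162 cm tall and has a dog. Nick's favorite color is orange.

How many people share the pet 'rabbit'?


Count: 1

1


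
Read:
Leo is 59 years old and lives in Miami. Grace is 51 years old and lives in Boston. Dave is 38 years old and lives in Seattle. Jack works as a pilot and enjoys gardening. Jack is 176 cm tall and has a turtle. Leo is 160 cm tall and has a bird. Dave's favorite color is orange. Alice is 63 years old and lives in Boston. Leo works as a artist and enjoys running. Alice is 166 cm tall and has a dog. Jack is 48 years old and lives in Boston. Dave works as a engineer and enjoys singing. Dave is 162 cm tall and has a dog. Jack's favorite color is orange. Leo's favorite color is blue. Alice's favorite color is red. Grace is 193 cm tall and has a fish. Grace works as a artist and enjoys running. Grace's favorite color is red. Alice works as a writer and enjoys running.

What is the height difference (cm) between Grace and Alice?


|193 - 166| = 27

27


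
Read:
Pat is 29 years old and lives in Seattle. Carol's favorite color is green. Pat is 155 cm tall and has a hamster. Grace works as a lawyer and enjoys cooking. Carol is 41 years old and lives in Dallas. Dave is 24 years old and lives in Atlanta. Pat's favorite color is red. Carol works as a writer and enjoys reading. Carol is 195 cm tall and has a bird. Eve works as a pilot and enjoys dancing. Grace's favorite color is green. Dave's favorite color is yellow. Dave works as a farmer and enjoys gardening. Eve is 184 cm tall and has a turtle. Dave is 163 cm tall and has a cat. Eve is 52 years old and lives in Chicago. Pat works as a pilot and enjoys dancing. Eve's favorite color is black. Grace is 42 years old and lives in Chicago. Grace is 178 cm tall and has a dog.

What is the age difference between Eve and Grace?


|52 - 42| = 10

10


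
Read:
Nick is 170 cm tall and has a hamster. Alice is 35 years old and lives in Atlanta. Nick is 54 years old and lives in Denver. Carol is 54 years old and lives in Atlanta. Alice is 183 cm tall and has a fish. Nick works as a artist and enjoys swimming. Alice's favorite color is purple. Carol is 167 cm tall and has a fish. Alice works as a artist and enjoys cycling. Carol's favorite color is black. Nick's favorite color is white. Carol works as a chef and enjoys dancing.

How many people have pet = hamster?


Count: 1

1


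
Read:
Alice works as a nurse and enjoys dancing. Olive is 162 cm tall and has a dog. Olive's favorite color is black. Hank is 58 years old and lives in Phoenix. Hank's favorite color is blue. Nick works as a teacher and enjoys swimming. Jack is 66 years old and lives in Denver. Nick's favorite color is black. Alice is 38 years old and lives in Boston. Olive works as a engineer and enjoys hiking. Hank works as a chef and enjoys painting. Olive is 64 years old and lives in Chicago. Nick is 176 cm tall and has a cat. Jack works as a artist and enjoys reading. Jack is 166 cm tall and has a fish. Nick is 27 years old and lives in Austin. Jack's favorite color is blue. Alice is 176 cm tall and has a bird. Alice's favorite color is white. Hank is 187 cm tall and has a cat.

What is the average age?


Sum=253, n=5, avg=50.6

50.6


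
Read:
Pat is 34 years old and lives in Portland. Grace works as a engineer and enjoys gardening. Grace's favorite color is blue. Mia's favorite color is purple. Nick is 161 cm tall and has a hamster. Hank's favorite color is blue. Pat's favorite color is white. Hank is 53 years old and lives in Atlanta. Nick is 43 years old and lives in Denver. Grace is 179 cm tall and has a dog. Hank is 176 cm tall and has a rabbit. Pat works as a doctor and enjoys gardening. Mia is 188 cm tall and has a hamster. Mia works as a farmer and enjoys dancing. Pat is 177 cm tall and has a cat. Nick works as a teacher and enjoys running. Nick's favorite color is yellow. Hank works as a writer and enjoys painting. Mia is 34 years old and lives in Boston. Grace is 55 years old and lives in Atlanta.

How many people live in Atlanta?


Count in Atlanta: 2

2


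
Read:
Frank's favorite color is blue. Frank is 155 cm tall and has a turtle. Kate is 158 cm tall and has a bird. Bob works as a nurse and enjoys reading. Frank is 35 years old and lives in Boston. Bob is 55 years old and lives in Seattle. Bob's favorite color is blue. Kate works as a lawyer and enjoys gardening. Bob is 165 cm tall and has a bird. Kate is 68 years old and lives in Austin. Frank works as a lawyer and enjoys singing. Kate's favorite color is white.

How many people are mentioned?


People: Kate, Bob, Frank. Count = 3

3


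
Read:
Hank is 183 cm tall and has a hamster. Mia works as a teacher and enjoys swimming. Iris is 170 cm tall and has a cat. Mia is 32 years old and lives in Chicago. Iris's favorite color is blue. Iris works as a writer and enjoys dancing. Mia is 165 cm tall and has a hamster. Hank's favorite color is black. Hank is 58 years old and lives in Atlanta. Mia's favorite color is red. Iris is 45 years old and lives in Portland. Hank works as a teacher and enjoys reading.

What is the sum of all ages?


45+32+58 = 135

135


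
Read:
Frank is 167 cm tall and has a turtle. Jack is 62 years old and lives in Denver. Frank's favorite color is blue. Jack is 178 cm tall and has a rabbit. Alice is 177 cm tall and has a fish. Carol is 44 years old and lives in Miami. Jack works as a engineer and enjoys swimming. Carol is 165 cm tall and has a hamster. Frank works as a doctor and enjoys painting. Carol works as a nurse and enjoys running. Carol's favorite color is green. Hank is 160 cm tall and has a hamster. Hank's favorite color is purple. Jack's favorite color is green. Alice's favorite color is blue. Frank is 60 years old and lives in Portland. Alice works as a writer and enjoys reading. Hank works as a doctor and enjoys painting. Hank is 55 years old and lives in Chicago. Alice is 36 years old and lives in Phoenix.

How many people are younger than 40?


Filter: 1

1


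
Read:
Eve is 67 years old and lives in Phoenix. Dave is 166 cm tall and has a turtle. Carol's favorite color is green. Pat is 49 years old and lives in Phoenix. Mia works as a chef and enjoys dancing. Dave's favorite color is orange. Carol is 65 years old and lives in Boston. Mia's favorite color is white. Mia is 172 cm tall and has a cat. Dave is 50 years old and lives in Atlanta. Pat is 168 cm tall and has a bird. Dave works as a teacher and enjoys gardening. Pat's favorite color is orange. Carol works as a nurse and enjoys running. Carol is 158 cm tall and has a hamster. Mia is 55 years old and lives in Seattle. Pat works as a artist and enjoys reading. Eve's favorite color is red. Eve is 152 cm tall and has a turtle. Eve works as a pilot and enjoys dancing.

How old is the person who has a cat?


Person with cat is Mia, age 55

55


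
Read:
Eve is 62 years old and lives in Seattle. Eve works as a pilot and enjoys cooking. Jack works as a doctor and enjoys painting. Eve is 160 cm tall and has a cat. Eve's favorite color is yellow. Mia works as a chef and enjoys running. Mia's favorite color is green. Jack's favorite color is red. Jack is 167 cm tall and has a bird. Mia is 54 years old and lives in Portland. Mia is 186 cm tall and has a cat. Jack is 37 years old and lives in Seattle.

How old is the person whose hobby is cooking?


Person with hobby=cooking is Eve, age 62

62


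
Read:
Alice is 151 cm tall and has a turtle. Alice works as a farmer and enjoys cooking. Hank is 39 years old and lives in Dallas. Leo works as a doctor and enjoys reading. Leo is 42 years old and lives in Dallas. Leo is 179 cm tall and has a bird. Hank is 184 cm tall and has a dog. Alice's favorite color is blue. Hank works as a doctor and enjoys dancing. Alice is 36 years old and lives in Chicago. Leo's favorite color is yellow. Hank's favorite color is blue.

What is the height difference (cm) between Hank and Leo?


|184 - 179| = 5

5


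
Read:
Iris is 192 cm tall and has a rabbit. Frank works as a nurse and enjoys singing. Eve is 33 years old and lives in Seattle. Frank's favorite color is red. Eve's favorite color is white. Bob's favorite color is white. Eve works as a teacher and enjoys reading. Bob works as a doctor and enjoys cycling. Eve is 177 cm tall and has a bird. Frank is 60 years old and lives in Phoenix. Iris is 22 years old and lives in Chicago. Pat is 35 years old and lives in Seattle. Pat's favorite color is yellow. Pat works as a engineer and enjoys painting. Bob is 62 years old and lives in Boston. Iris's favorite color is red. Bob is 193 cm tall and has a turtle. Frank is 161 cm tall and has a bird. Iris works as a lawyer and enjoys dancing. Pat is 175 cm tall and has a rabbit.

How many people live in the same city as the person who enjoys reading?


Person with hobby reading is Eve, city Seattle. Count = 2

2


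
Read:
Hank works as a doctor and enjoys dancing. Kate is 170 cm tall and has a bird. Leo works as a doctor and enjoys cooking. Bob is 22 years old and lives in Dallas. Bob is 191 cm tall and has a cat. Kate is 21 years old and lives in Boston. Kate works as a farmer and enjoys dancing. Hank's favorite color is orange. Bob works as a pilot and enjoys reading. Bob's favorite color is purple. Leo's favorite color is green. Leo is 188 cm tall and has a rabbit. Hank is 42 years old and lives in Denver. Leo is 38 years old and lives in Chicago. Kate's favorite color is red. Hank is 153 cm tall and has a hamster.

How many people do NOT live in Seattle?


Not in Seattle: 4

4


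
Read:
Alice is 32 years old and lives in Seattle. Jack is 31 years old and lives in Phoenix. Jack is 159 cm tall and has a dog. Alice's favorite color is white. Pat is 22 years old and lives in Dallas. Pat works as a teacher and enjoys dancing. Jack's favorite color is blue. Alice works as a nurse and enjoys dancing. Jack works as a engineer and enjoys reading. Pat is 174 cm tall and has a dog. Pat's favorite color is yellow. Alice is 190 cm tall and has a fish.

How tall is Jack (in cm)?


Jack is 159 cm tall

159


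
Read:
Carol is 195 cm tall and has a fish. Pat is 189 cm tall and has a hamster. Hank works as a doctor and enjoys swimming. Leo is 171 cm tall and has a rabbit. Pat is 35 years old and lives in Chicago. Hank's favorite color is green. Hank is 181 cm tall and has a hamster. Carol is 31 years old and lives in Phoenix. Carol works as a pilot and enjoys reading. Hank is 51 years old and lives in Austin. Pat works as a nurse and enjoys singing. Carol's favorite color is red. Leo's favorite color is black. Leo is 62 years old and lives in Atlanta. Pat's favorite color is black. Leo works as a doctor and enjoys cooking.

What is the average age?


Sum=179, n=4, avg=44.75

44.75


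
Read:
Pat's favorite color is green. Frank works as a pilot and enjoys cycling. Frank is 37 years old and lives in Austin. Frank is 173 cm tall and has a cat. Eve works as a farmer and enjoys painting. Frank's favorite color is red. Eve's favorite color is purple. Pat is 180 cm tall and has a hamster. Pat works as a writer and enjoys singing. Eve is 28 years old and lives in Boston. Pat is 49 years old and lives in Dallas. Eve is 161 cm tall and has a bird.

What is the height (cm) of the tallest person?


Tallest: Pat at 180 cm

180


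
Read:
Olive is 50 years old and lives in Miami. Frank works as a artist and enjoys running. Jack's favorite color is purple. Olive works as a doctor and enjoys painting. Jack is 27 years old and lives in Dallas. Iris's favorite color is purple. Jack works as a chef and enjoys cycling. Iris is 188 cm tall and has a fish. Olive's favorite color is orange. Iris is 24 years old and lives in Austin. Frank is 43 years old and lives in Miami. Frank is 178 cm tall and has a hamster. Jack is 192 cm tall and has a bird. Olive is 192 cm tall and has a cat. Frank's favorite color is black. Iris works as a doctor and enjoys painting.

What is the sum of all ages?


43+24+50+27 = 144

144


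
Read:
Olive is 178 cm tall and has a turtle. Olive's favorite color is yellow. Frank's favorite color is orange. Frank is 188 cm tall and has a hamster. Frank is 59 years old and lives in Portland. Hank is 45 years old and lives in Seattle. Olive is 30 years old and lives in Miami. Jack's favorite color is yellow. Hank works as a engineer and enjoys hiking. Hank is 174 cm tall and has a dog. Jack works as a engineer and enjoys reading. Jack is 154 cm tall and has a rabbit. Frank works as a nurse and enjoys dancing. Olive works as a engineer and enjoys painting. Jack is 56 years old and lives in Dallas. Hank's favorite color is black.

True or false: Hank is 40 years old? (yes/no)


Hank is actually 45. no

no


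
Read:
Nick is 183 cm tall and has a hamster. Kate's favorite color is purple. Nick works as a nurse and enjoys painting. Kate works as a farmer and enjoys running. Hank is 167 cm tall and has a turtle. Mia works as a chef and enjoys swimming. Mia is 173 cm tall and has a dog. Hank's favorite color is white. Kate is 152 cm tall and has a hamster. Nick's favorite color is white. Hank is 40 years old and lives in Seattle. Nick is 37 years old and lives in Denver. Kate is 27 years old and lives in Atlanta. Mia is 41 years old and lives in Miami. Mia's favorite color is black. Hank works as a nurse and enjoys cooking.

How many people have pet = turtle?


Count: 1

1


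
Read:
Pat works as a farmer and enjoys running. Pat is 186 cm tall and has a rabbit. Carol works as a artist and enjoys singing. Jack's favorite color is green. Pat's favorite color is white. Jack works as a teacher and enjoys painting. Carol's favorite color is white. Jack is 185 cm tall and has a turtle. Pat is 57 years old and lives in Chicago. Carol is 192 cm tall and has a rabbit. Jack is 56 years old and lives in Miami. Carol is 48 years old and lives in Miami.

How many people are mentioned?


People: Jack, Carol, Pat. Count = 3

3


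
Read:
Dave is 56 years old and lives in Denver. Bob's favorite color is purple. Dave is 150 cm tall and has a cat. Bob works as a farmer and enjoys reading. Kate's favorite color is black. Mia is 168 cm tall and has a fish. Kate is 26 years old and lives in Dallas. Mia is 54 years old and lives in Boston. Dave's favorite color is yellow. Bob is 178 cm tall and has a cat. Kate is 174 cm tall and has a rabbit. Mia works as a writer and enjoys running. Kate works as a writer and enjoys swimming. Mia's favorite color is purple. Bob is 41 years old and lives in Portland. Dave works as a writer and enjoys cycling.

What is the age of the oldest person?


Oldest: Dave at 56

56


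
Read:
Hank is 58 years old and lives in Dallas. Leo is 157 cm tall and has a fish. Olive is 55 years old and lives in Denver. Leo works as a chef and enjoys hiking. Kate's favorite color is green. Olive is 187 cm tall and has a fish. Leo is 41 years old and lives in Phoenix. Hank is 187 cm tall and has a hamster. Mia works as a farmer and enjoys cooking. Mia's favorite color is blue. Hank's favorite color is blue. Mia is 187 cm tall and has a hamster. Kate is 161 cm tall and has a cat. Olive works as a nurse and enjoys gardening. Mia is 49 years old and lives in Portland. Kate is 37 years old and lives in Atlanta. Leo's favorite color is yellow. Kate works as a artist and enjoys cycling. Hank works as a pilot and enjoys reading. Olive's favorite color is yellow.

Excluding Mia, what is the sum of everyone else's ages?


Sum (excluding Mia): 191

191


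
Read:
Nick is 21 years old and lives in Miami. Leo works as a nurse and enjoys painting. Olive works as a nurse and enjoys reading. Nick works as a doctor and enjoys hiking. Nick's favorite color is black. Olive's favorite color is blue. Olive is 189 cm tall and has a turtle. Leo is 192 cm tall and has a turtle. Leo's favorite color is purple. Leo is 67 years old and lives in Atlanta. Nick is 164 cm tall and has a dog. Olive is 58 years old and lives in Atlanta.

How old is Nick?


Nick is 21 years old

21
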